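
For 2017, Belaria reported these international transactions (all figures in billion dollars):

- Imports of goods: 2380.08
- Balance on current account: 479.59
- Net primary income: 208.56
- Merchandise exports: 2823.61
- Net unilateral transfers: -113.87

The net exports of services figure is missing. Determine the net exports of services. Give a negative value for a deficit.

Current account = goods balance + services balance + net primary income + net secondary income
Sum of the known components = 538.22
Net exports of services = CA - (known components) = 479.59 - 538.22 = -58.63

-58.63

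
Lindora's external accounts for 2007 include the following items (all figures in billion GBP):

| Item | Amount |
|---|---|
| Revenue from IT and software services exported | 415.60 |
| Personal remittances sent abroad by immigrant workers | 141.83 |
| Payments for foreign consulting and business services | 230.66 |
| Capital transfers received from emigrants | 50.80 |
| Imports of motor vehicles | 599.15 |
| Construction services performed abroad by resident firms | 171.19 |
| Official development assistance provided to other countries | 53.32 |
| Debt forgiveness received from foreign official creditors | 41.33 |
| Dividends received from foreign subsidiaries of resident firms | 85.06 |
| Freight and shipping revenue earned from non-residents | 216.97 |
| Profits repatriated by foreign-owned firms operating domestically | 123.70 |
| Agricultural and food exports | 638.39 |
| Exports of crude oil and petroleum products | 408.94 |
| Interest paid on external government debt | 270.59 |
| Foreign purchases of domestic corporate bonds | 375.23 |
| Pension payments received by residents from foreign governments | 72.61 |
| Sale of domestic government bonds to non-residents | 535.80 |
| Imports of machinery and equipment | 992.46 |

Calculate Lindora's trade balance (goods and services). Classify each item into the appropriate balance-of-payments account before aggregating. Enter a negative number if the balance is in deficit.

Goods: -599.15 - 992.46 + 408.94 + 638.39 = -544.28
Services: 216.97 + 171.19 - 230.66 + 415.60 = 573.10
Trade balance = -544.28 + 573.10 = 28.82
(Excluded from the trade balance — secondary income: personal remittances sent abroad by immigrant workers 141.83, official development assistance provided to other countries 53.32, pension payments received by residents from foreign governments 72.61; capital account: capital transfers received from emigrants 50.80, debt forgiveness received from foreign official creditors 41.33; primary income: dividends received from foreign subsidiaries of resident firms 85.06, profits repatriated by foreign-owned firms operating domestically 123.70, interest paid on external government debt 270.59; financial account: foreign purchases of domestic corporate bonds 375.23, sale of domestic government bonds to non-residents 535.80.)

28.82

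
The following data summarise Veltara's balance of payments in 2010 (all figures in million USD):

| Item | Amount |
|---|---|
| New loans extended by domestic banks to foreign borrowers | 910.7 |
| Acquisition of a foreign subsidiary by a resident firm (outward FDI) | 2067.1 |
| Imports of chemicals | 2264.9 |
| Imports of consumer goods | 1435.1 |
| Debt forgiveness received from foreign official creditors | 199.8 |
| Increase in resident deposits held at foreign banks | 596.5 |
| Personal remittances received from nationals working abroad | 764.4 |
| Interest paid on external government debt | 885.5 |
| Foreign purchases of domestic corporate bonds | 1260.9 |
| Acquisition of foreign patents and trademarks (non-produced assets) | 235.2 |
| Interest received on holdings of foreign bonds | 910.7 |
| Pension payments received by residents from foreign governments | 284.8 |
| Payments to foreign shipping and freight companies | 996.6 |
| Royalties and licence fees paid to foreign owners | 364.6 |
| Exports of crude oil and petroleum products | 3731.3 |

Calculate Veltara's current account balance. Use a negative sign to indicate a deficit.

Goods: -2264.9 + 3731.3 - 1435.1 = 31.3
Services: -364.6 - 996.6 = -1361.2
Primary income: 910.7 - 885.5 = 25.2
Secondary income: 284.8 + 764.4 = 1049.2
Current account = 31.3 + (-1361.2) + 25.2 + 1049.2 = -255.5
(Excluded from the current account — financial account: new loans extended by domestic banks to foreign borrowers 910.7, acquisition of a foreign subsidiary by a resident firm (outward FDI) 2067.1, increase in resident deposits held at foreign banks 596.5, foreign purchases of domestic corporate bonds 1260.9; capital account: debt forgiveness received from foreign official creditors 199.8, acquisition of foreign patents and trademarks (non-produced assets) 235.2.)

-255.5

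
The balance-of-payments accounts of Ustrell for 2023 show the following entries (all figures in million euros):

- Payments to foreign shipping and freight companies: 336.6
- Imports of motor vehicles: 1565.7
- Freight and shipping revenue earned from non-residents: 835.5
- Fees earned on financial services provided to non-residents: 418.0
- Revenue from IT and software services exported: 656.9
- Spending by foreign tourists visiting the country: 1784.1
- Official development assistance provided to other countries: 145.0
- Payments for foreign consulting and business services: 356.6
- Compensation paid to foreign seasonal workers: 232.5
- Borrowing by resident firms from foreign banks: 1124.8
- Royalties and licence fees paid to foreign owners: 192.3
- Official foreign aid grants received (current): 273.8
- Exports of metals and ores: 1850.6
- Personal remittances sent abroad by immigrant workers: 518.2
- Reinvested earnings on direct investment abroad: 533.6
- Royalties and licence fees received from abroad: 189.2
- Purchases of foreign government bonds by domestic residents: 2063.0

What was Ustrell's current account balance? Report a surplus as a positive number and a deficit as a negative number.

Goods: 1850.6 - 1565.7 = 284.9
Services: 835.5 + 189.2 - 336.6 + 656.9 + 418.0 - 356.6 + 1784.1 - 192.3 = 2998.2
Primary income: 533.6 - 232.5 = 301.1
Secondary income: 273.8 - 518.2 - 145.0 = -389.4
Current account = 284.9 + 2998.2 + 301.1 + (-389.4) = 3194.8
(Excluded from the current account — financial account: borrowing by resident firms from foreign banks 1124.8, purchases of foreign government bonds by domestic residents 2063.0.)

3194.8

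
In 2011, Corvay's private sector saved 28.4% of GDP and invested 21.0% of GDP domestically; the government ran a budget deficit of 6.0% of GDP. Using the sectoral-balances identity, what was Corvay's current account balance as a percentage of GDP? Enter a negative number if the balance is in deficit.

1.4

By the sectoral-balances identity, CA = (S_private - I) + (T - G).
Private balance = 28.4 - 21.0 = 7.4
Government balance (T - G) = -6.0
CA = 7.4 + (-6.0) = 1.4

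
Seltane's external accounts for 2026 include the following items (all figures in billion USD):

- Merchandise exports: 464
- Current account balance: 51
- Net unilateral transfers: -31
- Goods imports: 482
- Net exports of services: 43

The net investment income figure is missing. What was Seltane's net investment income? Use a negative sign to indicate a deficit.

Current account = goods balance + services balance + net primary income + net secondary income
Sum of the known components = -6
Net investment income = CA - (known components) = 51 - (-6) = 57

57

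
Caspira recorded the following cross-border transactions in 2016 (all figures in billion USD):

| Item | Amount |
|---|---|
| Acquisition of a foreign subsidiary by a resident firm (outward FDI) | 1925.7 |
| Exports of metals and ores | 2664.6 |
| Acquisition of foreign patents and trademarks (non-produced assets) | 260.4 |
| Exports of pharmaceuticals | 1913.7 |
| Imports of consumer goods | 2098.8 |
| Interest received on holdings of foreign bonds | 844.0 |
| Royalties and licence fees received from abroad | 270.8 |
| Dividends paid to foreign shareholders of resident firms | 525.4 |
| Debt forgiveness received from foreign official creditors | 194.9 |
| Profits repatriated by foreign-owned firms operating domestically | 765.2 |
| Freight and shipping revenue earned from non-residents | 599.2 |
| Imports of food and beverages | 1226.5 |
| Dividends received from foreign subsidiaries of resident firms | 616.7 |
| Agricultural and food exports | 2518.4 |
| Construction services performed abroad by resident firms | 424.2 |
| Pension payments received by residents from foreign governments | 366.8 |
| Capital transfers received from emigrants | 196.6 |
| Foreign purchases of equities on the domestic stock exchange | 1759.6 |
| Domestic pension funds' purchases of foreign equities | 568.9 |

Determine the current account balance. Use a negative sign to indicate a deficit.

Goods: 1913.7 - 2098.8 + 2518.4 + 2664.6 - 1226.5 = 3771.4
Services: 599.2 + 270.8 + 424.2 = 1294.2
Primary income: 844.0 + 616.7 - 765.2 - 525.4 = 170.1
Secondary income: 366.8
Current account = 3771.4 + 1294.2 + 170.1 + 366.8 = 5602.5
(Excluded from the current account — financial account: acquisition of a foreign subsidiary by a resident firm (outward FDI) 1925.7, foreign purchases of equities on the domestic stock exchange 1759.6, domestic pension funds' purchases of foreign equities 568.9; capital account: acquisition of foreign patents and trademarks (non-produced assets) 260.4, debt forgiveness received from foreign official creditors 194.9, capital transfers received from emigrants 196.6.)

5602.5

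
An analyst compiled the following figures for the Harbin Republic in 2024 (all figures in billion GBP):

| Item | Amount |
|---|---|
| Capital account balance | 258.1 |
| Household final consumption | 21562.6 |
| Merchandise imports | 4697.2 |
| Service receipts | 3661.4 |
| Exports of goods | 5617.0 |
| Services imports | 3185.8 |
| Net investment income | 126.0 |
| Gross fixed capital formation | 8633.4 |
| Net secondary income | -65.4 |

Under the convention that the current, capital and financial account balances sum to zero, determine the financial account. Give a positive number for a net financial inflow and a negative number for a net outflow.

Goods balance = 5617.0 - 4697.2 = 919.8
Services balance = 3661.4 - 3185.8 = 475.6
Trade balance (goods + services) = 919.8 + 475.6 = 1395.4
Net primary income = 126.0
Net secondary income = -65.4
Current account = 1395.4 + 126.0 + (-65.4) = 1456.0
Financial account = -(1456.0 + 258.1) = -1714.1

-1714.1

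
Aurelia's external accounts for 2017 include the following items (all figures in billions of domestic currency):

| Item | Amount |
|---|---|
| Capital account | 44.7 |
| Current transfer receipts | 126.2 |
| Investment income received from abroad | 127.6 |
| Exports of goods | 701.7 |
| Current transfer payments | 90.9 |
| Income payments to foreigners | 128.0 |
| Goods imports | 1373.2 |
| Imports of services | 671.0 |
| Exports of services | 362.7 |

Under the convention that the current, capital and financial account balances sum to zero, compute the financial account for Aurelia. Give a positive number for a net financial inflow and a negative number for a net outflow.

Goods balance = 701.7 - 1373.2 = -671.5
Services balance = 362.7 - 671.0 = -308.3
Trade balance (goods + services) = -671.5 + (-308.3) = -979.8
Net primary income = 127.6 - 128.0 = -0.4
Net secondary income = 126.2 - 90.9 = 35.3
Current account = -979.8 + (-0.4) + 35.3 = -944.9
Financial account = -(-944.9 + 44.7) = 900.2

900.2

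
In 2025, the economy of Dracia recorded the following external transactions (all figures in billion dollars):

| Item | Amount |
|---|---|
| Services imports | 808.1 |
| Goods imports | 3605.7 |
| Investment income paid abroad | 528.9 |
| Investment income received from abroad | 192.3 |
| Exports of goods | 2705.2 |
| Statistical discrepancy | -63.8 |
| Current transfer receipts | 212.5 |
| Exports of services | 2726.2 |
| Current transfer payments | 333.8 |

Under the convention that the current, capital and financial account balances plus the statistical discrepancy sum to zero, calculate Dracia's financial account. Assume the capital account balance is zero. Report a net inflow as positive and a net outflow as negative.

-495.9

Goods balance = 2705.2 - 3605.7 = -900.5
Services balance = 2726.2 - 808.1 = 1918.1
Trade balance (goods + services) = -900.5 + 1918.1 = 1017.6
Net primary income = 192.3 - 528.9 = -336.6
Net secondary income = 212.5 - 333.8 = -121.3
Current account = 1017.6 + (-336.6) + (-121.3) = 559.7
Financial account = -(559.7 + (-63.8)) = -495.9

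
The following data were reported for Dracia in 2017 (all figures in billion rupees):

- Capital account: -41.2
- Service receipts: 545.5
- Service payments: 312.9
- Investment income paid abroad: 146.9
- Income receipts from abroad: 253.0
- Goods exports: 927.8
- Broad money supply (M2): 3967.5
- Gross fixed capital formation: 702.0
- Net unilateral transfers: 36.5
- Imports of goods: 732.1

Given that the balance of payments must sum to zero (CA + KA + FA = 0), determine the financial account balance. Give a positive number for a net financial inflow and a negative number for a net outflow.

-529.7

Goods balance = 927.8 - 732.1 = 195.7
Services balance = 545.5 - 312.9 = 232.6
Trade balance (goods + services) = 195.7 + 232.6 = 428.3
Net primary income = 253.0 - 146.9 = 106.1
Net secondary income = 36.5
Current account = 428.3 + 106.1 + 36.5 = 570.9
Financial account = -(570.9 + (-41.2)) = -529.7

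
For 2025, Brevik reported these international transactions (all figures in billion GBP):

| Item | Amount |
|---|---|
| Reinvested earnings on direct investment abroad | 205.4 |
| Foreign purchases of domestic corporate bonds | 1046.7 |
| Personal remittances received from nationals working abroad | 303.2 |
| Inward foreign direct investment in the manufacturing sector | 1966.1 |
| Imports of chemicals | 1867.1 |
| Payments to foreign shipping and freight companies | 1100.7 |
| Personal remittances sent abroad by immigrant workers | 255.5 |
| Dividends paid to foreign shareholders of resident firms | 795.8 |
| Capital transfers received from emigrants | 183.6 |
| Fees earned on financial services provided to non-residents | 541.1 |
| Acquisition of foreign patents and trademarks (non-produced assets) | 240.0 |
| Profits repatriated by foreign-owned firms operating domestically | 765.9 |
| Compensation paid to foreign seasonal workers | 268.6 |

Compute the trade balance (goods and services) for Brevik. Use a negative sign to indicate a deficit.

Goods: -1867.1
Services: -1100.7 + 541.1 = -559.6
Trade balance = -1867.1 + (-559.6) = -2426.7
(Excluded from the trade balance — primary income: reinvested earnings on direct investment abroad 205.4, dividends paid to foreign shareholders of resident firms 795.8, profits repatriated by foreign-owned firms operating domestically 765.9, compensation paid to foreign seasonal workers 268.6; financial account: foreign purchases of domestic corporate bonds 1046.7, inward foreign direct investment in the manufacturing sector 1966.1; secondary income: personal remittances received from nationals working abroad 303.2, personal remittances sent abroad by immigrant workers 255.5; capital account: capital transfers received from emigrants 183.6, acquisition of foreign patents and trademarks (non-produced assets) 240.0.)

-2426.7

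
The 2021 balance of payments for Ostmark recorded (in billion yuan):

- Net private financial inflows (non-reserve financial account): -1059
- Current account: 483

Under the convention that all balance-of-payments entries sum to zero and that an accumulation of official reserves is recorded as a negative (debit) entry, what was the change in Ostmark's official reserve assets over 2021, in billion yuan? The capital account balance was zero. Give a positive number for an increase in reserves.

-576

Official reserve transactions balance = -(483 + (-1059)) = 576
An accumulation of reserves is recorded as a debit (negative entry), so the change in the stock of reserves is the negative of that balance.
Change in official reserves = -(576) = -576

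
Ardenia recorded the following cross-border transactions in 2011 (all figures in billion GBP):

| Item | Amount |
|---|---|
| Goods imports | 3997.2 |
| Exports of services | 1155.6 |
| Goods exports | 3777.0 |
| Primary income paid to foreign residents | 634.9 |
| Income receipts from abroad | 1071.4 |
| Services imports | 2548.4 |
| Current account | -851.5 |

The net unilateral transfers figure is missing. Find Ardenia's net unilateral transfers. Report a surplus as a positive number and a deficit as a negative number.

Current account = goods balance + services balance + net primary income + net secondary income
Sum of the known components = -1176.5
Net unilateral transfers = CA - (known components) = -851.5 - (-1176.5) = 325.0

325.0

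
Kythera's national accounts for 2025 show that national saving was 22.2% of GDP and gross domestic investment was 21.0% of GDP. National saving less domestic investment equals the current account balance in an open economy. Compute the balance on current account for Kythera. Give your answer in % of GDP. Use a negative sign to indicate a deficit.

1.2

CA = S - I = 22.2 - 21.0 = 1.2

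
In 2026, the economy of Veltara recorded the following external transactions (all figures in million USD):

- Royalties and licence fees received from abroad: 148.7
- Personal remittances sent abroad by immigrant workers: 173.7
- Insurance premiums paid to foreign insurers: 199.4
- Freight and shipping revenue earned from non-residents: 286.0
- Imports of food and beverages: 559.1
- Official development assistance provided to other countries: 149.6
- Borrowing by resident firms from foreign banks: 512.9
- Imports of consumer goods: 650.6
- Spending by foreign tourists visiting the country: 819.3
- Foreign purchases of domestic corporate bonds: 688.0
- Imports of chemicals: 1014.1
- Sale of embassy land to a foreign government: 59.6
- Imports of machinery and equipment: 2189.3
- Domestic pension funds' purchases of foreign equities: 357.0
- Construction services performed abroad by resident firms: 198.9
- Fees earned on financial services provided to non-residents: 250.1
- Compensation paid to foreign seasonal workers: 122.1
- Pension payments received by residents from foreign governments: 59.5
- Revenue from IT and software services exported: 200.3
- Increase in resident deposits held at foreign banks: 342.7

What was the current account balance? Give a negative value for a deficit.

-3095.1

Goods: -650.6 - 559.1 - 2189.3 - 1014.1 = -4413.1
Services: 200.3 + 286.0 + 819.3 - 199.4 + 148.7 + 250.1 + 198.9 = 1703.9
Primary income: -122.1
Secondary income: -149.6 + 59.5 - 173.7 = -263.8
Current account = (-4413.1) + 1703.9 + (-122.1) + (-263.8) = -3095.1
(Excluded from the current account — financial account: borrowing by resident firms from foreign banks 512.9, foreign purchases of domestic corporate bonds 688.0, domestic pension funds' purchases of foreign equities 357.0, increase in resident deposits held at foreign banks 342.7; capital account: sale of embassy land to a foreign government 59.6.)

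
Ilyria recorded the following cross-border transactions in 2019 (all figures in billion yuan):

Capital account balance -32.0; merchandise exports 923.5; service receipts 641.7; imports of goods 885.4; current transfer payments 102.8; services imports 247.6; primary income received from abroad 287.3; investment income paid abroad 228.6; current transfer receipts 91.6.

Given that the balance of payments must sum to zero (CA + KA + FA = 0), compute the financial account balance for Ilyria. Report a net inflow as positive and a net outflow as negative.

Goods balance = 923.5 - 885.4 = 38.1
Services balance = 641.7 - 247.6 = 394.1
Trade balance (goods + services) = 38.1 + 394.1 = 432.2
Net primary income = 287.3 - 228.6 = 58.7
Net secondary income = 91.6 - 102.8 = -11.2
Current account = 432.2 + 58.7 + (-11.2) = 479.7
Financial account = -(479.7 + (-32.0)) = -447.7

-447.7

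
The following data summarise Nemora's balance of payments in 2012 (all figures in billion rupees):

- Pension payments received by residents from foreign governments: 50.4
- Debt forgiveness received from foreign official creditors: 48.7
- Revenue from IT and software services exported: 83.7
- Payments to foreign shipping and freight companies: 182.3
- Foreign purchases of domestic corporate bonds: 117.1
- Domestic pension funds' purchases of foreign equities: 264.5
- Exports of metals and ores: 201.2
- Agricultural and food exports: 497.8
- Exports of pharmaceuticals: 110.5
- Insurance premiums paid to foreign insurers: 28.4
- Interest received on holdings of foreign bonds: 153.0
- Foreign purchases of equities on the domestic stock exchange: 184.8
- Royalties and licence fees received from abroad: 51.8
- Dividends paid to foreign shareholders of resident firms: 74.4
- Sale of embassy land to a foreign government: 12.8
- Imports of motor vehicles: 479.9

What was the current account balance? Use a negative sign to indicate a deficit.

Goods: 497.8 - 479.9 + 110.5 + 201.2 = 329.6
Services: 51.8 - 28.4 + 83.7 - 182.3 = -75.2
Primary income: -74.4 + 153.0 = 78.6
Secondary income: 50.4
Current account = 329.6 + (-75.2) + 78.6 + 50.4 = 383.4
(Excluded from the current account — capital account: debt forgiveness received from foreign official creditors 48.7, sale of embassy land to a foreign government 12.8; financial account: foreign purchases of domestic corporate bonds 117.1, domestic pension funds' purchases of foreign equities 264.5, foreign purchases of equities on the domestic stock exchange 184.8.)

383.4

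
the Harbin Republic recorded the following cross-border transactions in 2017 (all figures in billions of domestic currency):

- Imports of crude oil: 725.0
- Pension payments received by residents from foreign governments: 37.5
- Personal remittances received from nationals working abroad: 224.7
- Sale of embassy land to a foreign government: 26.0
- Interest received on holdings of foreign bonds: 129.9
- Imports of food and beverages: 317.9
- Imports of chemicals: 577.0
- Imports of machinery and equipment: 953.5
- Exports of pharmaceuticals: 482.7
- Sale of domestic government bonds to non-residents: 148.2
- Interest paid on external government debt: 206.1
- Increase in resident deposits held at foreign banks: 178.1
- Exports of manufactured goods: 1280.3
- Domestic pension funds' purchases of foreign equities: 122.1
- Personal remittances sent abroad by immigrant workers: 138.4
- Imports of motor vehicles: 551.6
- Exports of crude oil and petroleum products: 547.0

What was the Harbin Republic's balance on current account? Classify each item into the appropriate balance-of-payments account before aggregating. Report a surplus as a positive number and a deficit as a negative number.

Goods: -577.0 - 953.5 + 1280.3 + 482.7 - 317.9 - 725.0 - 551.6 + 547.0 = -815.0
Primary income: -206.1 + 129.9 = -76.2
Secondary income: -138.4 + 37.5 + 224.7 = 123.8
Current account = (-815.0) + (-76.2) + 123.8 = -767.4
(Excluded from the current account — capital account: sale of embassy land to a foreign government 26.0; financial account: sale of domestic government bonds to non-residents 148.2, increase in resident deposits held at foreign banks 178.1, domestic pension funds' purchases of foreign equities 122.1.)

-767.4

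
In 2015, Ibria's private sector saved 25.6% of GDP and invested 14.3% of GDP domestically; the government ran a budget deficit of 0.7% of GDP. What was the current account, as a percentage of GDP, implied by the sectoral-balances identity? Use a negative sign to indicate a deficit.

By the sectoral-balances identity, CA = (S_private - I) + (T - G).
Private balance = 25.6 - 14.3 = 11.3
Government balance (T - G) = -0.7
CA = 11.3 + (-0.7) = 10.6

10.6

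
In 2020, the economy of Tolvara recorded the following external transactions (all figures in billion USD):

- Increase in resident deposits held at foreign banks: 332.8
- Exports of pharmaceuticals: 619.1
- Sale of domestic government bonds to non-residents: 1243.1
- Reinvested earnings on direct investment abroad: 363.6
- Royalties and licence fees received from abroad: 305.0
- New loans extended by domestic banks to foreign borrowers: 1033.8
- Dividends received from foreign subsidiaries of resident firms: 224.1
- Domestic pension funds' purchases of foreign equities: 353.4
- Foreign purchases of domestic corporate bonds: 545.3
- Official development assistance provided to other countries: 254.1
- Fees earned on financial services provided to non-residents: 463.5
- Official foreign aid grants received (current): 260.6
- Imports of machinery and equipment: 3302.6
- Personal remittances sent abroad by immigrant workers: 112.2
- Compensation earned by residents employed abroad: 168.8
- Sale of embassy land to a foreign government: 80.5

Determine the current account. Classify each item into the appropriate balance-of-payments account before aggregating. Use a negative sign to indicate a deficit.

-1264.2

Goods: 619.1 - 3302.6 = -2683.5
Services: 305.0 + 463.5 = 768.5
Primary income: 224.1 + 168.8 + 363.6 = 756.5
Secondary income: -254.1 + 260.6 - 112.2 = -105.7
Current account = (-2683.5) + 768.5 + 756.5 + (-105.7) = -1264.2
(Excluded from the current account — financial account: increase in resident deposits held at foreign banks 332.8, sale of domestic government bonds to non-residents 1243.1, new loans extended by domestic banks to foreign borrowers 1033.8, domestic pension funds' purchases of foreign equities 353.4, foreign purchases of domestic corporate bonds 545.3; capital account: sale of embassy land to a foreign government 80.5.)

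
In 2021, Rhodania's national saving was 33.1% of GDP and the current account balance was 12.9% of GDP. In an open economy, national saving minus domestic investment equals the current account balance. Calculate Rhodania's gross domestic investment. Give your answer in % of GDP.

S - I = CA (net lending to the rest of the world).
I = S - CA = 33.1 - 12.9 = 20.2

20.2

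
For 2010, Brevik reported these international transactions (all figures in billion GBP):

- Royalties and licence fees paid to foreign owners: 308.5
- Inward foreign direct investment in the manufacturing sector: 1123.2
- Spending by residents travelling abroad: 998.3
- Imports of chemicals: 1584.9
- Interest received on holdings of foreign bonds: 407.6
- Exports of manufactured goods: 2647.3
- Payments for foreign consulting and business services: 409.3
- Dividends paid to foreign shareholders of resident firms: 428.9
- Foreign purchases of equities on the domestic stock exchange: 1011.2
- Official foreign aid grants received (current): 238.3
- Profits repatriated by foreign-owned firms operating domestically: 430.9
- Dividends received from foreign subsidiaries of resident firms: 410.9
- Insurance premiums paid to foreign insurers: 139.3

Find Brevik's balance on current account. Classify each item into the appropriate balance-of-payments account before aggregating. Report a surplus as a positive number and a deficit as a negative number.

-596.0

Goods: -1584.9 + 2647.3 = 1062.4
Services: -409.3 - 139.3 - 998.3 - 308.5 = -1855.4
Primary income: -430.9 + 410.9 - 428.9 + 407.6 = -41.3
Secondary income: 238.3
Current account = 1062.4 + (-1855.4) + (-41.3) + 238.3 = -596.0
(Excluded from the current account — financial account: inward foreign direct investment in the manufacturing sector 1123.2, foreign purchases of equities on the domestic stock exchange 1011.2.)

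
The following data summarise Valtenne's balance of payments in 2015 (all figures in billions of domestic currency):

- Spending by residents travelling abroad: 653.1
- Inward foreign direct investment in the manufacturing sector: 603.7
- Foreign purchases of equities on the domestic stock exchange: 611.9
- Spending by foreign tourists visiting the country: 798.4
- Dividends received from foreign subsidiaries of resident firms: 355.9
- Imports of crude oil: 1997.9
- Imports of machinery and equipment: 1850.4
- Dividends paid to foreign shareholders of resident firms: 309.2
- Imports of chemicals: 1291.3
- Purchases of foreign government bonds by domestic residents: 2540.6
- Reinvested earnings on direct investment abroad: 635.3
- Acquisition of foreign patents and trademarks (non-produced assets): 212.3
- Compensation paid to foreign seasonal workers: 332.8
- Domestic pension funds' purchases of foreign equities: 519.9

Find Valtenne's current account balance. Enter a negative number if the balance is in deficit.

-4645.1

Goods: -1997.9 - 1291.3 - 1850.4 = -5139.6
Services: 798.4 - 653.1 = 145.3
Primary income: -309.2 - 332.8 + 355.9 + 635.3 = 349.2
Current account = (-5139.6) + 145.3 + 349.2 = -4645.1
(Excluded from the current account — financial account: inward foreign direct investment in the manufacturing sector 603.7, foreign purchases of equities on the domestic stock exchange 611.9, purchases of foreign government bonds by domestic residents 2540.6, domestic pension funds' purchases of foreign equities 519.9; capital account: acquisition of foreign patents and trademarks (non-produced assets) 212.3.)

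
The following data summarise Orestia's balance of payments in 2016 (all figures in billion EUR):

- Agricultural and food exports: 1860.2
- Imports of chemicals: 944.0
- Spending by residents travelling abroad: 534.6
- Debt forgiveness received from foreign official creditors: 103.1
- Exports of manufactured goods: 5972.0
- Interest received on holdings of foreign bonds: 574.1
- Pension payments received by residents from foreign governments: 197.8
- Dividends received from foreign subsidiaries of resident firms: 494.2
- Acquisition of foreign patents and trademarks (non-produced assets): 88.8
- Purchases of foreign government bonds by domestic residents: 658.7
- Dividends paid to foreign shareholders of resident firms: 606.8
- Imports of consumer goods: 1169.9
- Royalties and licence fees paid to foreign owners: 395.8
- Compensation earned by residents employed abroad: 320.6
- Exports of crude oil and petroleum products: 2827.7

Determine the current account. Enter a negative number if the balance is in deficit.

Goods: 2827.7 + 1860.2 + 5972.0 - 1169.9 - 944.0 = 8546.0
Services: -534.6 - 395.8 = -930.4
Primary income: 320.6 + 574.1 + 494.2 - 606.8 = 782.1
Secondary income: 197.8
Current account = 8546.0 + (-930.4) + 782.1 + 197.8 = 8595.5
(Excluded from the current account — capital account: debt forgiveness received from foreign official creditors 103.1, acquisition of foreign patents and trademarks (non-produced assets) 88.8; financial account: purchases of foreign government bonds by domestic residents 658.7.)

8595.5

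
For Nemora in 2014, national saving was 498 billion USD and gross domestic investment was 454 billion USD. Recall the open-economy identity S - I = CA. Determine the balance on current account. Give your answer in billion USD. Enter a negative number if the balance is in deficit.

44

CA = S - I = 498 - 454 = 44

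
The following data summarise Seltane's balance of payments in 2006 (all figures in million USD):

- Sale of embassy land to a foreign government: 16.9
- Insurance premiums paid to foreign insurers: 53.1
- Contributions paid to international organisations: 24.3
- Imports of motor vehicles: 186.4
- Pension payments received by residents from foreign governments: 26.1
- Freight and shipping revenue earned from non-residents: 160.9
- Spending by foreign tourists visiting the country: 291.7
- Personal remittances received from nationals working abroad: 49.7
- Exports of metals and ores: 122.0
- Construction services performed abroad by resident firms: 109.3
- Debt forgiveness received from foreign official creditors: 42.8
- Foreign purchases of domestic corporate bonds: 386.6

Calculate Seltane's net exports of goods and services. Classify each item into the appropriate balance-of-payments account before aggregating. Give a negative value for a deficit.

444.4

Goods: -186.4 + 122.0 = -64.4
Services: -53.1 + 109.3 + 160.9 + 291.7 = 508.8
Trade balance = -64.4 + 508.8 = 444.4
(Excluded from the trade balance — capital account: sale of embassy land to a foreign government 16.9, debt forgiveness received from foreign official creditors 42.8; secondary income: contributions paid to international organisations 24.3, pension payments received by residents from foreign governments 26.1, personal remittances received from nationals working abroad 49.7; financial account: foreign purchases of domestic corporate bonds 386.6.)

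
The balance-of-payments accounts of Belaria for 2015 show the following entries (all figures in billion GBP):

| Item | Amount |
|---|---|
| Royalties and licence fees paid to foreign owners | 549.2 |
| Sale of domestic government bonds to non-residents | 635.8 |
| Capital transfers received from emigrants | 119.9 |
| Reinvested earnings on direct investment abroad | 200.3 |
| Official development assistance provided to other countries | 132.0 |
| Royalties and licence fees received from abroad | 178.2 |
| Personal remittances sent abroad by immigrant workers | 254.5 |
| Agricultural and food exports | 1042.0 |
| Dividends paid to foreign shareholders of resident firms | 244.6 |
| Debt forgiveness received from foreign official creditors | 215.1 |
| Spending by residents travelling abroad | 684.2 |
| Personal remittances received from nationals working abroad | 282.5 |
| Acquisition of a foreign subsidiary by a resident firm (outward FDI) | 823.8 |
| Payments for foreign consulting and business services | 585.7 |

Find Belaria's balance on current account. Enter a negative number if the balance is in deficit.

-747.2

Goods: 1042.0
Services: -585.7 - 684.2 + 178.2 - 549.2 = -1640.9
Primary income: -244.6 + 200.3 = -44.3
Secondary income: -254.5 + 282.5 - 132.0 = -104.0
Current account = 1042.0 + (-1640.9) + (-44.3) + (-104.0) = -747.2
(Excluded from the current account — financial account: sale of domestic government bonds to non-residents 635.8, acquisition of a foreign subsidiary by a resident firm (outward FDI) 823.8; capital account: capital transfers received from emigrants 119.9, debt forgiveness received from foreign official creditors 215.1.)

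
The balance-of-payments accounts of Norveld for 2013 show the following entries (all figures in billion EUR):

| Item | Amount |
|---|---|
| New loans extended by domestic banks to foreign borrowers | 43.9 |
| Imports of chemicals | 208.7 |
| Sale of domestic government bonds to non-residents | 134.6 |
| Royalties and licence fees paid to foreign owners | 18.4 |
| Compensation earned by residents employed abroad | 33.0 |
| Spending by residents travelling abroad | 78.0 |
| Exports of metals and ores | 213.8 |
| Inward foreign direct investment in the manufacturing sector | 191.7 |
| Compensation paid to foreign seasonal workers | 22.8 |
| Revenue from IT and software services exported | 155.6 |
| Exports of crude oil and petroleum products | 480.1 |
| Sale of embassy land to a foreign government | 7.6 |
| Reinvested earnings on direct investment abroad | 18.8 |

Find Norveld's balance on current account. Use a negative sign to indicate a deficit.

573.4

Goods: 480.1 + 213.8 - 208.7 = 485.2
Services: 155.6 - 18.4 - 78.0 = 59.2
Primary income: 33.0 + 18.8 - 22.8 = 29.0
Current account = 485.2 + 59.2 + 29.0 = 573.4
(Excluded from the current account — financial account: new loans extended by domestic banks to foreign borrowers 43.9, sale of domestic government bonds to non-residents 134.6, inward foreign direct investment in the manufacturing sector 191.7; capital account: sale of embassy land to a foreign government 7.6.)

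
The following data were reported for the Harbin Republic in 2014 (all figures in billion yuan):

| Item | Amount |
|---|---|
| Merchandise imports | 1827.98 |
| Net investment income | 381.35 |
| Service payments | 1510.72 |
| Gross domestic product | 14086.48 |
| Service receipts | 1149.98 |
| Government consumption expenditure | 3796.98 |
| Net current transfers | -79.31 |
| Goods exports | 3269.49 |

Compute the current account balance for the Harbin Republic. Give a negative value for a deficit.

Goods balance = 3269.49 - 1827.98 = 1441.51
Services balance = 1149.98 - 1510.72 = -360.74
Trade balance (goods + services) = 1441.51 + (-360.74) = 1080.77
Net primary income = 381.35
Net secondary income = -79.31
Current account = 1080.77 + 381.35 + (-79.31) = 1382.81

1382.81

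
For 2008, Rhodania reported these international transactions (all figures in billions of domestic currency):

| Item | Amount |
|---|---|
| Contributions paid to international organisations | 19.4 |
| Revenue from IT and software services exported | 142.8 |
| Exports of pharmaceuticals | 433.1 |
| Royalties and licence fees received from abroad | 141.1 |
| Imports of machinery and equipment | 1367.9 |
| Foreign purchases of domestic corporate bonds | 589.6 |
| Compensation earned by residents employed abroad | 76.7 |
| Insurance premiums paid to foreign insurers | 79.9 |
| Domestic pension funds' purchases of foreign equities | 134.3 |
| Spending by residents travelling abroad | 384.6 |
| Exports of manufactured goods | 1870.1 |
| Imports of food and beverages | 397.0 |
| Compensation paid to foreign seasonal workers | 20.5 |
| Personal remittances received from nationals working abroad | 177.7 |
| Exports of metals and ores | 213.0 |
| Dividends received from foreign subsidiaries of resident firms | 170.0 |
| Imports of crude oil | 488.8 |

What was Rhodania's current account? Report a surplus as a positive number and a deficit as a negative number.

466.4

Goods: 433.1 + 1870.1 + 213.0 - 488.8 - 397.0 - 1367.9 = 262.5
Services: -384.6 + 141.1 - 79.9 + 142.8 = -180.6
Primary income: -20.5 + 170.0 + 76.7 = 226.2
Secondary income: -19.4 + 177.7 = 158.3
Current account = 262.5 + (-180.6) + 226.2 + 158.3 = 466.4
(Excluded from the current account — financial account: foreign purchases of domestic corporate bonds 589.6, domestic pension funds' purchases of foreign equities 134.3.)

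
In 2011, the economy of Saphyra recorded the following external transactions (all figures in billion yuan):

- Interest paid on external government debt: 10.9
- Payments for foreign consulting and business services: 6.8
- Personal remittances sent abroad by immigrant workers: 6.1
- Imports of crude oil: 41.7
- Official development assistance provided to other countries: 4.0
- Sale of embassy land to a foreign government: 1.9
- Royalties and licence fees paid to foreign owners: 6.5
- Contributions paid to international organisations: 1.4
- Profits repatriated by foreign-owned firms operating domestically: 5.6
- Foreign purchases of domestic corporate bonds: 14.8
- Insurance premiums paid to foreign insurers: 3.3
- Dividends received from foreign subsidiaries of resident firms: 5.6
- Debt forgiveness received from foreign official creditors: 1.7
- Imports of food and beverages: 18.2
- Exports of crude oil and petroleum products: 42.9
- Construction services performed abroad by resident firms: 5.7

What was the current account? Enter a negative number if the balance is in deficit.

-50.3

Goods: 42.9 - 18.2 - 41.7 = -17.0
Services: -3.3 - 6.5 + 5.7 - 6.8 = -10.9
Primary income: -5.6 - 10.9 + 5.6 = -10.9
Secondary income: -1.4 - 6.1 - 4.0 = -11.5
Current account = (-17.0) + (-10.9) + (-10.9) + (-11.5) = -50.3
(Excluded from the current account — capital account: sale of embassy land to a foreign government 1.9, debt forgiveness received from foreign official creditors 1.7; financial account: foreign purchases of domestic corporate bonds 14.8.)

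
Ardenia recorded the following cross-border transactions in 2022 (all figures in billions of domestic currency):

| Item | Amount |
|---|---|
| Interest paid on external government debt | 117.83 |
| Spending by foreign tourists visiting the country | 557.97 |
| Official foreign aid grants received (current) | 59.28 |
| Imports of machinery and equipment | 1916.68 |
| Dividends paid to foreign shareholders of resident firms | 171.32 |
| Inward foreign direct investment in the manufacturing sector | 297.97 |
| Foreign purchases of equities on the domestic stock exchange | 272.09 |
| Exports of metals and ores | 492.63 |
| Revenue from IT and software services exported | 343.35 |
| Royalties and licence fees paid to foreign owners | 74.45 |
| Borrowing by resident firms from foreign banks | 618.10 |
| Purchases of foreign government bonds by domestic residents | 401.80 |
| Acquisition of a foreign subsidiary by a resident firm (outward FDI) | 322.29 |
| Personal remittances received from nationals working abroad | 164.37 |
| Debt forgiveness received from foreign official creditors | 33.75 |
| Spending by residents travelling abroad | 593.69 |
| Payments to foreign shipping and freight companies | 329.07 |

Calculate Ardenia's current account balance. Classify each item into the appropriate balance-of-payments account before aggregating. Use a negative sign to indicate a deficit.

Goods: -1916.68 + 492.63 = -1424.05
Services: -329.07 + 557.97 + 343.35 - 593.69 - 74.45 = -95.89
Primary income: -117.83 - 171.32 = -289.15
Secondary income: 164.37 + 59.28 = 223.65
Current account = (-1424.05) + (-95.89) + (-289.15) + 223.65 = -1585.44
(Excluded from the current account — financial account: inward foreign direct investment in the manufacturing sector 297.97, foreign purchases of equities on the domestic stock exchange 272.09, borrowing by resident firms from foreign banks 618.10, purchases of foreign government bonds by domestic residents 401.80, acquisition of a foreign subsidiary by a resident firm (outward FDI) 322.29; capital account: debt forgiveness received from foreign official creditors 33.75.)

-1585.44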